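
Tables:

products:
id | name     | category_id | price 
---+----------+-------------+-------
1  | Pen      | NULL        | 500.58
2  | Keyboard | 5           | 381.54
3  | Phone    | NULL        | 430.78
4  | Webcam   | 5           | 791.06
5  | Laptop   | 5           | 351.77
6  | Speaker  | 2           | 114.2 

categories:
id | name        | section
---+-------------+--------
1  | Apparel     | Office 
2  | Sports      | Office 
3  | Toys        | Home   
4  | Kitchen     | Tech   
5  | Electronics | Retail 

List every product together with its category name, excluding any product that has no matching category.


INNER JOIN keeps only products rows whose category_id matches an id in categories. Walk through each product:
  - product 1 (Pen): category_id=NULL, no match -> dropped
  - product 2 (Keyboard): category_id=5 -> matches Electronics
  - product 3 (Phone): category_id=NULL, no match -> dropped
  - product 4 (Webcam): category_id=5 -> matches Electronics
  - product 5 (Laptop): category_id=5 -> matches Electronics
  - product 6 (Speaker): category_id=2 -> matches Sports
So 2 of 6 rows are dropped.

SQL:
SELECT a.name, b.name AS category
FROM products a
INNER JOIN categories b ON a.category_id = b.id

Result:
name     | category   
---------+------------
Keyboard | Electronics
Webcam   | Electronics
Laptop   | Electronics
Speaker  | Sports     


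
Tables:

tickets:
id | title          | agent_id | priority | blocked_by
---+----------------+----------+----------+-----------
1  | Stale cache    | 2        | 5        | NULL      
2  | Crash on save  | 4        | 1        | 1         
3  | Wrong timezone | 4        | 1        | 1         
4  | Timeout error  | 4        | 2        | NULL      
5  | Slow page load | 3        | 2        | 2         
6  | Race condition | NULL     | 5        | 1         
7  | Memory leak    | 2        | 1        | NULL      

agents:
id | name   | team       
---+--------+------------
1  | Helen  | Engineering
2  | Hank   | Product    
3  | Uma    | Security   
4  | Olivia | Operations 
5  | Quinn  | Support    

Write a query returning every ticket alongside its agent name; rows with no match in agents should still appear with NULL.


LEFT JOIN keeps every row from tickets (the left table); where agent_id has no match in agents, the agent columns become NULL. Walk through each ticket:
  - ticket 1 (Stale cache): agent_id=2 -> matches Hank
  - ticket 2 (Crash on save): agent_id=4 -> matches Olivia
  - ticket 3 (Wrong timezone): agent_id=4 -> matches Olivia
  - ticket 4 (Timeout error): agent_id=4 -> matches Olivia
  - ticket 5 (Slow page load): agent_id=3 -> matches Uma
  - ticket 6 (Race condition): agent_id=NULL, no match -> kept with NULL
  - ticket 7 (Memory leak): agent_id=2 -> matches Hank
All 7 rows appear; 1 has NULL agent.

SQL:
SELECT a.title, b.name AS agent
FROM tickets a
LEFT JOIN agents b ON a.agent_id = b.id

Result:
title          | agent 
---------------+-------
Stale cache    | Hank  
Crash on save  | Olivia
Wrong timezone | Olivia
Timeout error  | Olivia
Slow page load | Uma   
Race condition | NULL  
Memory leak    | Hank  


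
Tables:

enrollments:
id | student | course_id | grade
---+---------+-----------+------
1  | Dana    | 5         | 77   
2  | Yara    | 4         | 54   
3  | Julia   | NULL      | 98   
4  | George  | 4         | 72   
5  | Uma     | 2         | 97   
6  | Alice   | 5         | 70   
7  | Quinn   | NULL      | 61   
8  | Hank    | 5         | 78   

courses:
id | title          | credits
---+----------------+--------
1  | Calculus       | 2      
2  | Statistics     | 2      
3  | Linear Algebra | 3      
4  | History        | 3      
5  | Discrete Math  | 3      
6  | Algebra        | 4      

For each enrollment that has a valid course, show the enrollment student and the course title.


INNER JOIN keeps only enrollments rows whose course_id matches an id in courses. Walk through each enrollment:
  - enrollment 1 (Dana): course_id=5 -> matches Discrete Math
  - enrollment 2 (Yara): course_id=4 -> matches History
  - enrollment 3 (Julia): course_id=NULL, no match -> dropped
  - enrollment 4 (George): course_id=4 -> matches History
  - enrollment 5 (Uma): course_id=2 -> matches Statistics
  - enrollment 6 (Alice): course_id=5 -> matches Discrete Math
  - enrollment 7 (Quinn): course_id=NULL, no match -> dropped
  - enrollment 8 (Hank): course_id=5 -> matches Discrete Math
So 2 of 8 rows are dropped.

SQL:
SELECT a.student, b.title AS course
FROM enrollments a
INNER JOIN courses b ON a.course_id = b.id

Result:
student | course       
--------+--------------
Dana    | Discrete Math
Yara    | History      
George  | History      
Uma     | Statistics   
Alice   | Discrete Math
Hank    | Discrete Math


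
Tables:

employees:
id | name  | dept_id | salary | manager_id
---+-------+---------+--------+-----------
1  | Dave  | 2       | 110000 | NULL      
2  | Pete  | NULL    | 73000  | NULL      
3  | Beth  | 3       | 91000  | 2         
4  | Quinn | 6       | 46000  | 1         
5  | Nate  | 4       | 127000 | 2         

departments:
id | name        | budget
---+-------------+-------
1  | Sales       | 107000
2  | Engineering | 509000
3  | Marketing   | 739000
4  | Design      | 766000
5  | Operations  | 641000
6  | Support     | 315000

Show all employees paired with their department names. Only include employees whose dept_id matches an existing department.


INNER JOIN keeps only employees rows whose dept_id matches an id in departments. Walk through each employee:
  - employee 1 (Dave): dept_id=2 -> matches Engineering
  - employee 2 (Pete): dept_id=NULL, no match -> dropped
  - employee 3 (Beth): dept_id=3 -> matches Marketing
  - employee 4 (Quinn): dept_id=6 -> matches Support
  - employee 5 (Nate): dept_id=4 -> matches Design
So 1 of 5 rows is dropped.

SQL:
SELECT a.name, b.name AS department
FROM employees a
INNER JOIN departments b ON a.dept_id = b.id

Result:
name  | department 
------+------------
Dave  | Engineering
Beth  | Marketing  
Quinn | Support    
Nate  | Design     


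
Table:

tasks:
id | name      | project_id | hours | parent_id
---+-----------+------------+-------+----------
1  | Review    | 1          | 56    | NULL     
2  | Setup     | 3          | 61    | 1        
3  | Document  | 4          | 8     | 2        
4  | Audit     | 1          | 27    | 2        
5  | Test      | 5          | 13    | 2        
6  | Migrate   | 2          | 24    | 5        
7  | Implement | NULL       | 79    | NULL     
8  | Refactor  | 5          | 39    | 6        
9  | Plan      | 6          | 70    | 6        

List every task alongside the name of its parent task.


This is a self-join: tasks is joined to a second copy of itself, matching each row's parent_id to another row's id. Use LEFT JOIN so rows with parent_id=NULL are kept.
  - task 1 (Review): parent_id=NULL -> NULL
  - task 2 (Setup): parent_id=1 -> Review
  - task 3 (Document): parent_id=2 -> Setup
  - task 4 (Audit): parent_id=2 -> Setup
  - task 5 (Test): parent_id=2 -> Setup
  - task 6 (Migrate): parent_id=5 -> Test
  - task 7 (Implement): parent_id=NULL -> NULL
  - task 8 (Refactor): parent_id=6 -> Migrate
  - task 9 (Plan): parent_id=6 -> Migrate

SQL:
SELECT a.name AS item, b.name AS parent
FROM tasks a
LEFT JOIN tasks b ON a.parent_id = b.id

Result:
item      | parent 
----------+--------
Review    | NULL   
Setup     | Review 
Document  | Setup  
Audit     | Setup  
Test      | Setup  
Migrate   | Test   
Implement | NULL   
Refactor  | Migrate
Plan      | Migrate


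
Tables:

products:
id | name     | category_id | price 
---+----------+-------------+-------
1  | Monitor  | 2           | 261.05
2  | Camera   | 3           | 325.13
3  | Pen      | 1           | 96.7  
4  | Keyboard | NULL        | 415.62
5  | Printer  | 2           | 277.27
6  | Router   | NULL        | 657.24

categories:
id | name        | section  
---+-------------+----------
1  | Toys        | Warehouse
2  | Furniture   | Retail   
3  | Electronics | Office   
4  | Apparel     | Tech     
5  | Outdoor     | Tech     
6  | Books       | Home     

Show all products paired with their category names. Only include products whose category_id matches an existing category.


INNER JOIN keeps only products rows whose category_id matches an id in categories. Walk through each product:
  - product 1 (Monitor): category_id=2 -> matches Furniture
  - product 2 (Camera): category_id=3 -> matches Electronics
  - product 3 (Pen): category_id=1 -> matches Toys
  - product 4 (Keyboard): category_id=NULL, no match -> dropped
  - product 5 (Printer): category_id=2 -> matches Furniture
  - product 6 (Router): category_id=NULL, no match -> dropped
So 2 of 6 rows are dropped.

SQL:
SELECT a.name, b.name AS category
FROM products a
INNER JOIN categories b ON a.category_id = b.id

Result:
name    | category   
--------+------------
Monitor | Furniture  
Camera  | Electronics
Pen     | Toys       
Printer | Furniture  


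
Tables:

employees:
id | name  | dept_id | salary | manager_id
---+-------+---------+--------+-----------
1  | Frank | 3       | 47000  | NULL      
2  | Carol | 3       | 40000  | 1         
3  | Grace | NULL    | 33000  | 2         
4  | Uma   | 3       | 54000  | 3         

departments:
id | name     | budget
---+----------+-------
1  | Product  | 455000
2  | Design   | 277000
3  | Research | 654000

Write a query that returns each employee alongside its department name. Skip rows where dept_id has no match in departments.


INNER JOIN keeps only employees rows whose dept_id matches an id in departments. Walk through each employee:
  - employee 1 (Frank): dept_id=3 -> matches Research
  - employee 2 (Carol): dept_id=3 -> matches Research
  - employee 3 (Grace): dept_id=NULL, no match -> dropped
  - employee 4 (Uma): dept_id=3 -> matches Research
So 1 of 4 rows is dropped.

SQL:
SELECT a.name, b.name AS department
FROM employees a
INNER JOIN departments b ON a.dept_id = b.id

Result:
name  | department
------+-----------
Frank | Research  
Carol | Research  
Uma   | Research  


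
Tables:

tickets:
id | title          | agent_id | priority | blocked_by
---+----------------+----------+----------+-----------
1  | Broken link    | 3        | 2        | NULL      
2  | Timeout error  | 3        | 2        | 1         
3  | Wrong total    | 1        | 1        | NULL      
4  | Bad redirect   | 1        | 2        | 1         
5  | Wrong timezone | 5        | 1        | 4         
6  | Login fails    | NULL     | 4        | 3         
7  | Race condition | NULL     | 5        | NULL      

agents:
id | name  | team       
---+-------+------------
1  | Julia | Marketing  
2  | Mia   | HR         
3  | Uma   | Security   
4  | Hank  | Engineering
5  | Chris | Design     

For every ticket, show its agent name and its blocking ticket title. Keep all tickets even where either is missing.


Two LEFT JOINs from the same base table tickets: one to agents via agent_id, one to tickets itself via blocked_by. Both are LEFT so every ticket is preserved.
Match against agents:
  - ticket 1 (Broken link): agent_id=3 -> matches Uma
  - ticket 2 (Timeout error): agent_id=3 -> matches Uma
  - ticket 3 (Wrong total): agent_id=1 -> matches Julia
  - ticket 4 (Bad redirect): agent_id=1 -> matches Julia
  - ticket 5 (Wrong timezone): agent_id=5 -> matches Chris
  - ticket 6 (Login fails): agent_id=NULL, no match -> kept with NULL
  - ticket 7 (Race condition): agent_id=NULL, no match -> kept with NULL
Match against tickets (self):
  - ticket 1 (Broken link): blocked_by=NULL -> NULL
  - ticket 2 (Timeout error): blocked_by=1 -> Broken link
  - ticket 3 (Wrong total): blocked_by=NULL -> NULL
  - ticket 4 (Bad redirect): blocked_by=1 -> Broken link
  - ticket 5 (Wrong timezone): blocked_by=4 -> Bad redirect
  - ticket 6 (Login fails): blocked_by=3 -> Wrong total
  - ticket 7 (Race condition): blocked_by=NULL -> NULL

SQL:
SELECT a.title, b.name AS agent, c.title AS blocked_by
FROM tickets a
LEFT JOIN agents b ON a.agent_id = b.id
LEFT JOIN tickets c ON a.blocked_by = c.id

Result:
title          | agent | blocked_by  
---------------+-------+-------------
Broken link    | Uma   | NULL        
Timeout error  | Uma   | Broken link 
Wrong total    | Julia | NULL        
Bad redirect   | Julia | Broken link 
Wrong timezone | Chris | Bad redirect
Login fails    | NULL  | Wrong total 
Race condition | NULL  | NULL        


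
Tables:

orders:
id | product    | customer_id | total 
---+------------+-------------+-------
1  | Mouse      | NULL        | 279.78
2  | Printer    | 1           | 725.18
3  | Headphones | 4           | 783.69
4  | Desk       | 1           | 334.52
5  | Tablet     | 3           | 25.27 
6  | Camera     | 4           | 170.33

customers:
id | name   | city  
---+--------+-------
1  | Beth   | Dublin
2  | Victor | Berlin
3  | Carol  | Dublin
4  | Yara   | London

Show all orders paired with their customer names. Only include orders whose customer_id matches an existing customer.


INNER JOIN keeps only orders rows whose customer_id matches an id in customers. Walk through each order:
  - order 1 (Mouse): customer_id=NULL, no match -> dropped
  - order 2 (Printer): customer_id=1 -> matches Beth
  - order 3 (Headphones): customer_id=4 -> matches Yara
  - order 4 (Desk): customer_id=1 -> matches Beth
  - order 5 (Tablet): customer_id=3 -> matches Carol
  - order 6 (Camera): customer_id=4 -> matches Yara
So 1 of 6 rows is dropped.

SQL:
SELECT a.product, b.name AS customer
FROM orders a
INNER JOIN customers b ON a.customer_id = b.id

Result:
product    | customer
-----------+---------
Printer    | Beth    
Headphones | Yara    
Desk       | Beth    
Tablet     | Carol   
Camera     | Yara    


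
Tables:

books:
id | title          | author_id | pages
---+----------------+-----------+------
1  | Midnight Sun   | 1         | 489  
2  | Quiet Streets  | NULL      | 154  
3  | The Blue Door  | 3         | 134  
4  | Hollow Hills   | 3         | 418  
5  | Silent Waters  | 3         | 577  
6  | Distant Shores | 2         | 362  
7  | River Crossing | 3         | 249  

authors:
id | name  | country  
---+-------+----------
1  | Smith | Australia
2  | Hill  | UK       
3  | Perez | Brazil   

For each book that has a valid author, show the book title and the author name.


INNER JOIN keeps only books rows whose author_id matches an id in authors. Walk through each book:
  - book 1 (Midnight Sun): author_id=1 -> matches Smith
  - book 2 (Quiet Streets): author_id=NULL, no match -> dropped
  - book 3 (The Blue Door): author_id=3 -> matches Perez
  - book 4 (Hollow Hills): author_id=3 -> matches Perez
  - book 5 (Silent Waters): author_id=3 -> matches Perez
  - book 6 (Distant Shores): author_id=2 -> matches Hill
  - book 7 (River Crossing): author_id=3 -> matches Perez
So 1 of 7 rows is dropped.

SQL:
SELECT a.title, b.name AS author
FROM books a
INNER JOIN authors b ON a.author_id = b.id

Result:
title          | author
---------------+-------
Midnight Sun   | Smith 
The Blue Door  | Perez 
Hollow Hills   | Perez 
Silent Waters  | Perez 
Distant Shores | Hill  
River Crossing | Perez 


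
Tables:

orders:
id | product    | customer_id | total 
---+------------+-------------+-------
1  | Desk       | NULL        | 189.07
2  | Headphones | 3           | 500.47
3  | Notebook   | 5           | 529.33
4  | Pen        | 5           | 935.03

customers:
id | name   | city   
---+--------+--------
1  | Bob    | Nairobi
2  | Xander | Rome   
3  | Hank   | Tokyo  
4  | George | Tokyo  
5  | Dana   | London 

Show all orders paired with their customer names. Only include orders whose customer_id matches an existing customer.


INNER JOIN keeps only orders rows whose customer_id matches an id in customers. Walk through each order:
  - order 1 (Desk): customer_id=NULL, no match -> dropped
  - order 2 (Headphones): customer_id=3 -> matches Hank
  - order 3 (Notebook): customer_id=5 -> matches Dana
  - order 4 (Pen): customer_id=5 -> matches Dana
So 1 of 4 rows is dropped.

SQL:
SELECT a.product, b.name AS customer
FROM orders a
INNER JOIN customers b ON a.customer_id = b.id

Result:
product    | customer
-----------+---------
Headphones | Hank    
Notebook   | Dana    
Pen        | Dana    


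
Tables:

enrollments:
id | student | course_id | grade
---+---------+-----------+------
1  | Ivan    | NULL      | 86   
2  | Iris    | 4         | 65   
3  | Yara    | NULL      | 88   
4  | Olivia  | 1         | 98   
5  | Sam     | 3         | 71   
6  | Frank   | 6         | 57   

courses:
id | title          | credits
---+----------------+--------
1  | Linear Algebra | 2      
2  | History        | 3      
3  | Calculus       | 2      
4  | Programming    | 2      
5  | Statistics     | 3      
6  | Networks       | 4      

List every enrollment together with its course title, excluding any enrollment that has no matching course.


INNER JOIN keeps only enrollments rows whose course_id matches an id in courses. Walk through each enrollment:
  - enrollment 1 (Ivan): course_id=NULL, no match -> dropped
  - enrollment 2 (Iris): course_id=4 -> matches Programming
  - enrollment 3 (Yara): course_id=NULL, no match -> dropped
  - enrollment 4 (Olivia): course_id=1 -> matches Linear Algebra
  - enrollment 5 (Sam): course_id=3 -> matches Calculus
  - enrollment 6 (Frank): course_id=6 -> matches Networks
So 2 of 6 rows are dropped.

SQL:
SELECT a.student, b.title AS course
FROM enrollments a
INNER JOIN courses b ON a.course_id = b.id

Result:
student | course        
--------+---------------
Iris    | Programming   
Olivia  | Linear Algebra
Sam     | Calculus      
Frank   | Networks      


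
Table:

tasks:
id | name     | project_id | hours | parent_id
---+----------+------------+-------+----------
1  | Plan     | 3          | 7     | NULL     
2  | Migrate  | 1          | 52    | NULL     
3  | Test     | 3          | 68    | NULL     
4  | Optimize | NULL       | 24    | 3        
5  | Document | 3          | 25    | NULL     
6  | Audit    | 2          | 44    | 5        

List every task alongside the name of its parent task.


This is a self-join: tasks is joined to a second copy of itself, matching each row's parent_id to another row's id. Use LEFT JOIN so rows with parent_id=NULL are kept.
  - task 1 (Plan): parent_id=NULL -> NULL
  - task 2 (Migrate): parent_id=NULL -> NULL
  - task 3 (Test): parent_id=NULL -> NULL
  - task 4 (Optimize): parent_id=3 -> Test
  - task 5 (Document): parent_id=NULL -> NULL
  - task 6 (Audit): parent_id=5 -> Document

SQL:
SELECT a.name AS item, b.name AS parent
FROM tasks a
LEFT JOIN tasks b ON a.parent_id = b.id

Result:
item     | parent  
---------+---------
Plan     | NULL    
Migrate  | NULL    
Test     | NULL    
Optimize | Test    
Document | NULL    
Audit    | Document


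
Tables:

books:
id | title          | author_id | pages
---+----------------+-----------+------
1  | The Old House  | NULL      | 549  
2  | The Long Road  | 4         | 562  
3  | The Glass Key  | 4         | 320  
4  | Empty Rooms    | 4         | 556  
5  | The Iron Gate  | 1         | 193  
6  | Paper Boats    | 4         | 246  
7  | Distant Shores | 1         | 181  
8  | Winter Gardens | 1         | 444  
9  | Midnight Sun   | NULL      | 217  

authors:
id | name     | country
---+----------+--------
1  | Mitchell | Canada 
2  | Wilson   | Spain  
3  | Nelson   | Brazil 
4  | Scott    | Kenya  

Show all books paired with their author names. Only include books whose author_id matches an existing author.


INNER JOIN keeps only books rows whose author_id matches an id in authors. Walk through each book:
  - book 1 (The Old House): author_id=NULL, no match -> dropped
  - book 2 (The Long Road): author_id=4 -> matches Scott
  - book 3 (The Glass Key): author_id=4 -> matches Scott
  - book 4 (Empty Rooms): author_id=4 -> matches Scott
  - book 5 (The Iron Gate): author_id=1 -> matches Mitchell
  - book 6 (Paper Boats): author_id=4 -> matches Scott
  - book 7 (Distant Shores): author_id=1 -> matches Mitchell
  - book 8 (Winter Gardens): author_id=1 -> matches Mitchell
  - book 9 (Midnight Sun): author_id=NULL, no match -> dropped
So 2 of 9 rows are dropped.

SQL:
SELECT a.title, b.name AS author
FROM books a
INNER JOIN authors b ON a.author_id = b.id

Result:
title          | author  
---------------+---------
The Long Road  | Scott   
The Glass Key  | Scott   
Empty Rooms    | Scott   
The Iron Gate  | Mitchell
Paper Boats    | Scott   
Distant Shores | Mitchell
Winter Gardens | Mitchell


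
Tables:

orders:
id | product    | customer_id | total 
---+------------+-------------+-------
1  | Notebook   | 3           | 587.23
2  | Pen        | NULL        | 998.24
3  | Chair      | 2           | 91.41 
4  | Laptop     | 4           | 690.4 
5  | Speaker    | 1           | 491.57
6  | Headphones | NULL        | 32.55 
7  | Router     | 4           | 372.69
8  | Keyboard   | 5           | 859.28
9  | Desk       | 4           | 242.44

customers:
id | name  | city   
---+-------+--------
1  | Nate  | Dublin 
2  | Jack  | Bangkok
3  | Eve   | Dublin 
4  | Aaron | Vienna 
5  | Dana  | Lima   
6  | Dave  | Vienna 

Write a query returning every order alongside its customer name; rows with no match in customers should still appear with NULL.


LEFT JOIN keeps every row from orders (the left table); where customer_id has no match in customers, the customer columns become NULL. Walk through each order:
  - order 1 (Notebook): customer_id=3 -> matches Eve
  - order 2 (Pen): customer_id=NULL, no match -> kept with NULL
  - order 3 (Chair): customer_id=2 -> matches Jack
  - order 4 (Laptop): customer_id=4 -> matches Aaron
  - order 5 (Speaker): customer_id=1 -> matches Nate
  - order 6 (Headphones): customer_id=NULL, no match -> kept with NULL
  - order 7 (Router): customer_id=4 -> matches Aaron
  - order 8 (Keyboard): customer_id=5 -> matches Dana
  - order 9 (Desk): customer_id=4 -> matches Aaron
All 9 rows appear; 2 have NULL customer.

SQL:
SELECT a.product, b.name AS customer
FROM orders a
LEFT JOIN customers b ON a.customer_id = b.id

Result:
product    | customer
-----------+---------
Notebook   | Eve     
Pen        | NULL    
Chair      | Jack    
Laptop     | Aaron   
Speaker    | Nate    
Headphones | NULL    
Router     | Aaron   
Keyboard   | Dana    
Desk       | Aaron   


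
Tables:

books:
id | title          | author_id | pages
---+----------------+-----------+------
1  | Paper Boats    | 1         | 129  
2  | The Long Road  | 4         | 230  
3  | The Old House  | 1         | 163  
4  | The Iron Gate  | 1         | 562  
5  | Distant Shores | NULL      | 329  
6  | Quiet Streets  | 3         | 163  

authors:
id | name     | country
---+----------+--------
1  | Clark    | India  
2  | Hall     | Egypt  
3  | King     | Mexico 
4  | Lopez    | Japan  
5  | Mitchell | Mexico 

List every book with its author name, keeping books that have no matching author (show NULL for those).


LEFT JOIN keeps every row from books (the left table); where author_id has no match in authors, the author columns become NULL. Walk through each book:
  - book 1 (Paper Boats): author_id=1 -> matches Clark
  - book 2 (The Long Road): author_id=4 -> matches Lopez
  - book 3 (The Old House): author_id=1 -> matches Clark
  - book 4 (The Iron Gate): author_id=1 -> matches Clark
  - book 5 (Distant Shores): author_id=NULL, no match -> kept with NULL
  - book 6 (Quiet Streets): author_id=3 -> matches King
All 6 rows appear; 1 has NULL author.

SQL:
SELECT a.title, b.name AS author
FROM books a
LEFT JOIN authors b ON a.author_id = b.id

Result:
title          | author
---------------+-------
Paper Boats    | Clark 
The Long Road  | Lopez 
The Old House  | Clark 
The Iron Gate  | Clark 
Distant Shores | NULL  
Quiet Streets  | King  


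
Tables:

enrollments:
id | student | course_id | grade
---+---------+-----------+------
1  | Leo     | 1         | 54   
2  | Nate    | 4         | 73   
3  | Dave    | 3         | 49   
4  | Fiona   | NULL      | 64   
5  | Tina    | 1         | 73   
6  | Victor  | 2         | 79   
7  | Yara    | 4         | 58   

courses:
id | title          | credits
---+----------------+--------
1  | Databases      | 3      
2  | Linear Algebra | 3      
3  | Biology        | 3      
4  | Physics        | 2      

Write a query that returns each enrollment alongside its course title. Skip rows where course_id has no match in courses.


INNER JOIN keeps only enrollments rows whose course_id matches an id in courses. Walk through each enrollment:
  - enrollment 1 (Leo): course_id=1 -> matches Databases
  - enrollment 2 (Nate): course_id=4 -> matches Physics
  - enrollment 3 (Dave): course_id=3 -> matches Biology
  - enrollment 4 (Fiona): course_id=NULL, no match -> dropped
  - enrollment 5 (Tina): course_id=1 -> matches Databases
  - enrollment 6 (Victor): course_id=2 -> matches Linear Algebra
  - enrollment 7 (Yara): course_id=4 -> matches Physics
So 1 of 7 rows is dropped.

SQL:
SELECT a.student, b.title AS course
FROM enrollments a
INNER JOIN courses b ON a.course_id = b.id

Result:
student | course        
--------+---------------
Leo     | Databases     
Nate    | Physics       
Dave    | Biology       
Tina    | Databases     
Victor  | Linear Algebra
Yara    | Physics       


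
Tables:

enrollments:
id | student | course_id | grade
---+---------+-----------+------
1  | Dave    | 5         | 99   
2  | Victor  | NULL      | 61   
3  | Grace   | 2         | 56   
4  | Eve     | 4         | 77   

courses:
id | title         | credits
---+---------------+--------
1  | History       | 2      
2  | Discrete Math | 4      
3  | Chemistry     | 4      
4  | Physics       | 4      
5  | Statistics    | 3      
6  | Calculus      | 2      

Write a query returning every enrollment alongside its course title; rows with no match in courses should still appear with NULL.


LEFT JOIN keeps every row from enrollments (the left table); where course_id has no match in courses, the course columns become NULL. Walk through each enrollment:
  - enrollment 1 (Dave): course_id=5 -> matches Statistics
  - enrollment 2 (Victor): course_id=NULL, no match -> kept with NULL
  - enrollment 3 (Grace): course_id=2 -> matches Discrete Math
  - enrollment 4 (Eve): course_id=4 -> matches Physics
All 4 rows appear; 1 has NULL course.

SQL:
SELECT a.student, b.title AS course
FROM enrollments a
LEFT JOIN courses b ON a.course_id = b.id

Result:
student | course       
--------+--------------
Dave    | Statistics   
Victor  | NULL         
Grace   | Discrete Math
Eve     | Physics      


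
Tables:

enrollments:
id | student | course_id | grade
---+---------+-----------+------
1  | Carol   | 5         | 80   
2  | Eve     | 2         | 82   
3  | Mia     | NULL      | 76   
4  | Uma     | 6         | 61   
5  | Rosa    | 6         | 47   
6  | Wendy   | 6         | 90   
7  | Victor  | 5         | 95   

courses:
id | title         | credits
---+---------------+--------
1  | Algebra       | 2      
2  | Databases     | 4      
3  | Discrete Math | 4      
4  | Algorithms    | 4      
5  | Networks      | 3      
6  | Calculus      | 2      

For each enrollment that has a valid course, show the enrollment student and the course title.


INNER JOIN keeps only enrollments rows whose course_id matches an id in courses. Walk through each enrollment:
  - enrollment 1 (Carol): course_id=5 -> matches Networks
  - enrollment 2 (Eve): course_id=2 -> matches Databases
  - enrollment 3 (Mia): course_id=NULL, no match -> dropped
  - enrollment 4 (Uma): course_id=6 -> matches Calculus
  - enrollment 5 (Rosa): course_id=6 -> matches Calculus
  - enrollment 6 (Wendy): course_id=6 -> matches Calculus
  - enrollment 7 (Victor): course_id=5 -> matches Networks
So 1 of 7 rows is dropped.

SQL:
SELECT a.student, b.title AS course
FROM enrollments a
INNER JOIN courses b ON a.course_id = b.id

Result:
student | course   
--------+----------
Carol   | Networks 
Eve     | Databases
Uma     | Calculus 
Rosa    | Calculus 
Wendy   | Calculus 
Victor  | Networks 


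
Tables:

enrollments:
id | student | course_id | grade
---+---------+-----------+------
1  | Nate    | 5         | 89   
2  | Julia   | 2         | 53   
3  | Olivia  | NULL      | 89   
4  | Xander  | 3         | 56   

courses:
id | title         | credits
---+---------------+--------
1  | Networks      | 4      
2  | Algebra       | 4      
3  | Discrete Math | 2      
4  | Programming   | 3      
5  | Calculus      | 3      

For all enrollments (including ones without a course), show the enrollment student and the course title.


LEFT JOIN keeps every row from enrollments (the left table); where course_id has no match in courses, the course columns become NULL. Walk through each enrollment:
  - enrollment 1 (Nate): course_id=5 -> matches Calculus
  - enrollment 2 (Julia): course_id=2 -> matches Algebra
  - enrollment 3 (Olivia): course_id=NULL, no match -> kept with NULL
  - enrollment 4 (Xander): course_id=3 -> matches Discrete Math
All 4 rows appear; 1 has NULL course.

SQL:
SELECT a.student, b.title AS course
FROM enrollments a
LEFT JOIN courses b ON a.course_id = b.id

Result:
student | course       
--------+--------------
Nate    | Calculus     
Julia   | Algebra      
Olivia  | NULL         
Xander  | Discrete Math


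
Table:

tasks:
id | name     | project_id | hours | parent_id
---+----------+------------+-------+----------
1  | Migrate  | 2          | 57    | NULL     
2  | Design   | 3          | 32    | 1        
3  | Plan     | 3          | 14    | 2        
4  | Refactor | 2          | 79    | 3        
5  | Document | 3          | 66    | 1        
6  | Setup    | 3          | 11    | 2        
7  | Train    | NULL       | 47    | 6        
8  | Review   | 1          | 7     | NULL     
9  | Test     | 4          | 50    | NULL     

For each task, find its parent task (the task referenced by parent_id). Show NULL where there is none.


This is a self-join: tasks is joined to a second copy of itself, matching each row's parent_id to another row's id. Use LEFT JOIN so rows with parent_id=NULL are kept.
  - task 1 (Migrate): parent_id=NULL -> NULL
  - task 2 (Design): parent_id=1 -> Migrate
  - task 3 (Plan): parent_id=2 -> Design
  - task 4 (Refactor): parent_id=3 -> Plan
  - task 5 (Document): parent_id=1 -> Migrate
  - task 6 (Setup): parent_id=2 -> Design
  - task 7 (Train): parent_id=6 -> Setup
  - task 8 (Review): parent_id=NULL -> NULL
  - task 9 (Test): parent_id=NULL -> NULL

SQL:
SELECT a.name AS item, b.name AS parent
FROM tasks a
LEFT JOIN tasks b ON a.parent_id = b.id

Result:
item     | parent 
---------+--------
Migrate  | NULL   
Design   | Migrate
Plan     | Design 
Refactor | Plan   
Document | Migrate
Setup    | Design 
Train    | Setup  
Review   | NULL   
Test     | NULL   


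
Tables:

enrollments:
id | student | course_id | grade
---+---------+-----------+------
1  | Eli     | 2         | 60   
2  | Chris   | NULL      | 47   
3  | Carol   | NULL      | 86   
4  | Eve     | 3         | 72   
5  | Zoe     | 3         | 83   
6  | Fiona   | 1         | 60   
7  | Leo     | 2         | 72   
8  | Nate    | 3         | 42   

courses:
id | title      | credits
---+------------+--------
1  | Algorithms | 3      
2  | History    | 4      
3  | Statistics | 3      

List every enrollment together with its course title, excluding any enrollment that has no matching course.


INNER JOIN keeps only enrollments rows whose course_id matches an id in courses. Walk through each enrollment:
  - enrollment 1 (Eli): course_id=2 -> matches History
  - enrollment 2 (Chris): course_id=NULL, no match -> dropped
  - enrollment 3 (Carol): course_id=NULL, no match -> dropped
  - enrollment 4 (Eve): course_id=3 -> matches Statistics
  - enrollment 5 (Zoe): course_id=3 -> matches Statistics
  - enrollment 6 (Fiona): course_id=1 -> matches Algorithms
  - enrollment 7 (Leo): course_id=2 -> matches History
  - enrollment 8 (Nate): course_id=3 -> matches Statistics
So 2 of 8 rows are dropped.

SQL:
SELECT a.student, b.title AS course
FROM enrollments a
INNER JOIN courses b ON a.course_id = b.id

Result:
student | course    
--------+-----------
Eli     | History   
Eve     | Statistics
Zoe     | Statistics
Fiona   | Algorithms
Leo     | History   
Nate    | Statistics


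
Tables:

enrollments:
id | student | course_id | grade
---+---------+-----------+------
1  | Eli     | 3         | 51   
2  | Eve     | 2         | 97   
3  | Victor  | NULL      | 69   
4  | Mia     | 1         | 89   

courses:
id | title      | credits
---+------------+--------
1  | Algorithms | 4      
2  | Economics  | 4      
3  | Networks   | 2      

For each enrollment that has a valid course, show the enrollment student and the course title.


INNER JOIN keeps only enrollments rows whose course_id matches an id in courses. Walk through each enrollment:
  - enrollment 1 (Eli): course_id=3 -> matches Networks
  - enrollment 2 (Eve): course_id=2 -> matches Economics
  - enrollment 3 (Victor): course_id=NULL, no match -> dropped
  - enrollment 4 (Mia): course_id=1 -> matches Algorithms
So 1 of 4 rows is dropped.

SQL:
SELECT a.student, b.title AS course
FROM enrollments a
INNER JOIN courses b ON a.course_id = b.id

Result:
student | course    
--------+-----------
Eli     | Networks  
Eve     | Economics 
Mia     | Algorithms


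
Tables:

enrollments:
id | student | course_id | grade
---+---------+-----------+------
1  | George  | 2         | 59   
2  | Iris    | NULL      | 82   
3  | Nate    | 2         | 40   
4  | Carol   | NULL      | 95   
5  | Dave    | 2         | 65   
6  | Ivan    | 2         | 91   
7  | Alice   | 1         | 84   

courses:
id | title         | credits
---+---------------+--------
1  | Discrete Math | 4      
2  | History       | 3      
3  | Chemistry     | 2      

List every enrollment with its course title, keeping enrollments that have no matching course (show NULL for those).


LEFT JOIN keeps every row from enrollments (the left table); where course_id has no match in courses, the course columns become NULL. Walk through each enrollment:
  - enrollment 1 (George): course_id=2 -> matches History
  - enrollment 2 (Iris): course_id=NULL, no match -> kept with NULL
  - enrollment 3 (Nate): course_id=2 -> matches History
  - enrollment 4 (Carol): course_id=NULL, no match -> kept with NULL
  - enrollment 5 (Dave): course_id=2 -> matches History
  - enrollment 6 (Ivan): course_id=2 -> matches History
  - enrollment 7 (Alice): course_id=1 -> matches Discrete Math
All 7 rows appear; 2 have NULL course.

SQL:
SELECT a.student, b.title AS course
FROM enrollments a
LEFT JOIN courses b ON a.course_id = b.id

Result:
student | course       
--------+--------------
George  | History      
Iris    | NULL         
Nate    | History      
Carol   | NULL         
Dave    | History      
Ivan    | History      
Alice   | Discrete Math


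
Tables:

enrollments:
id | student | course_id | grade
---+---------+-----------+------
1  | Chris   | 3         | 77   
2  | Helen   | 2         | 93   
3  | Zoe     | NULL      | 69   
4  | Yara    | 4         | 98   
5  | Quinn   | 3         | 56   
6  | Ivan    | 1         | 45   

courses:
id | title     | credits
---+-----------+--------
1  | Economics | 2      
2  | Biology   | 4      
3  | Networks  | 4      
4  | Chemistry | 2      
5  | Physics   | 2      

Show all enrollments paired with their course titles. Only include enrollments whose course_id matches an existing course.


INNER JOIN keeps only enrollments rows whose course_id matches an id in courses. Walk through each enrollment:
  - enrollment 1 (Chris): course_id=3 -> matches Networks
  - enrollment 2 (Helen): course_id=2 -> matches Biology
  - enrollment 3 (Zoe): course_id=NULL, no match -> dropped
  - enrollment 4 (Yara): course_id=4 -> matches Chemistry
  - enrollment 5 (Quinn): course_id=3 -> matches Networks
  - enrollment 6 (Ivan): course_id=1 -> matches Economics
So 1 of 6 rows is dropped.

SQL:
SELECT a.student, b.title AS course
FROM enrollments a
INNER JOIN courses b ON a.course_id = b.id

Result:
student | course   
--------+----------
Chris   | Networks 
Helen   | Biology  
Yara    | Chemistry
Quinn   | Networks 
Ivan    | Economics


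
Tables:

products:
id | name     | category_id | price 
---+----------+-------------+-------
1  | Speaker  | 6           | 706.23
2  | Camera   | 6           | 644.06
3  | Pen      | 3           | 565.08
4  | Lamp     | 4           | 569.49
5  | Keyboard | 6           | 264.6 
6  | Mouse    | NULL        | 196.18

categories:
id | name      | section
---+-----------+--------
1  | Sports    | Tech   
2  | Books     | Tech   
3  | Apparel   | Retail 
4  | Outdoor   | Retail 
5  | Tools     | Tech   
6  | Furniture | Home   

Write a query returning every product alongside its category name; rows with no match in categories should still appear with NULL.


LEFT JOIN keeps every row from products (the left table); where category_id has no match in categories, the category columns become NULL. Walk through each product:
  - product 1 (Speaker): category_id=6 -> matches Furniture
  - product 2 (Camera): category_id=6 -> matches Furniture
  - product 3 (Pen): category_id=3 -> matches Apparel
  - product 4 (Lamp): category_id=4 -> matches Outdoor
  - product 5 (Keyboard): category_id=6 -> matches Furniture
  - product 6 (Mouse): category_id=NULL, no match -> kept with NULL
All 6 rows appear; 1 has NULL category.

SQL:
SELECT a.name, b.name AS category
FROM products a
LEFT JOIN categories b ON a.category_id = b.id

Result:
name     | category 
---------+----------
Speaker  | Furniture
Camera   | Furniture
Pen      | Apparel  
Lamp     | Outdoor  
Keyboard | Furniture
Mouse    | NULL     


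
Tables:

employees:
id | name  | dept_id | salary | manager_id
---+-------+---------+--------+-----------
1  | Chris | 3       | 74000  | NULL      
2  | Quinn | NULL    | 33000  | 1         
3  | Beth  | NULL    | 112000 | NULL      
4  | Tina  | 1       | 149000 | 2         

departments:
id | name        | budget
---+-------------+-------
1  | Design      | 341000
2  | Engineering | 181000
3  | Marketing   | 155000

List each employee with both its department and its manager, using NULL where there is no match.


Two LEFT JOINs from the same base table employees: one to departments via dept_id, one to employees itself via manager_id. Both are LEFT so every employee is preserved.
Match against departments:
  - employee 1 (Chris): dept_id=3 -> matches Marketing
  - employee 2 (Quinn): dept_id=NULL, no match -> kept with NULL
  - employee 3 (Beth): dept_id=NULL, no match -> kept with NULL
  - employee 4 (Tina): dept_id=1 -> matches Design
Match against employees (self):
  - employee 1 (Chris): manager_id=NULL -> NULL
  - employee 2 (Quinn): manager_id=1 -> Chris
  - employee 3 (Beth): manager_id=NULL -> NULL
  - employee 4 (Tina): manager_id=2 -> Quinn

SQL:
SELECT a.name, b.name AS department, c.name AS manager
FROM employees a
LEFT JOIN departments b ON a.dept_id = b.id
LEFT JOIN employees c ON a.manager_id = c.id

Result:
name  | department | manager
------+------------+--------
Chris | Marketing  | NULL   
Quinn | NULL       | Chris  
Beth  | NULL       | NULL   
Tina  | Design     | Quinn  


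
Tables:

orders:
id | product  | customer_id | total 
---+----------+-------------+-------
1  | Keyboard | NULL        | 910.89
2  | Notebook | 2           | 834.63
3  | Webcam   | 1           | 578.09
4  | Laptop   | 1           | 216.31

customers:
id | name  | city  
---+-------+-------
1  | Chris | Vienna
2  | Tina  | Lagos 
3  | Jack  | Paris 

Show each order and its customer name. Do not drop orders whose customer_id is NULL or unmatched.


LEFT JOIN keeps every row from orders (the left table); where customer_id has no match in customers, the customer columns become NULL. Walk through each order:
  - order 1 (Keyboard): customer_id=NULL, no match -> kept with NULL
  - order 2 (Notebook): customer_id=2 -> matches Tina
  - order 3 (Webcam): customer_id=1 -> matches Chris
  - order 4 (Laptop): customer_id=1 -> matches Chris
All 4 rows appear; 1 has NULL customer.

SQL:
SELECT a.product, b.name AS customer
FROM orders a
LEFT JOIN customers b ON a.customer_id = b.id

Result:
product  | customer
---------+---------
Keyboard | NULL    
Notebook | Tina    
Webcam   | Chris   
Laptop   | Chris   


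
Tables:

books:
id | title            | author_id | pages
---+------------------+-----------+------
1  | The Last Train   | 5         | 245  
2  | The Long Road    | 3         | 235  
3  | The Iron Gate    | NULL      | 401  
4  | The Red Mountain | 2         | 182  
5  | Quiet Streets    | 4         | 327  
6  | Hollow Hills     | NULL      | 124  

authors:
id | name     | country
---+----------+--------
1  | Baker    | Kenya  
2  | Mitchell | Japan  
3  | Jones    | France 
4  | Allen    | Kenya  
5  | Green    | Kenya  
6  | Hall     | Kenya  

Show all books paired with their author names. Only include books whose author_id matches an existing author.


INNER JOIN keeps only books rows whose author_id matches an id in authors. Walk through each book:
  - book 1 (The Last Train): author_id=5 -> matches Green
  - book 2 (The Long Road): author_id=3 -> matches Jones
  - book 3 (The Iron Gate): author_id=NULL, no match -> dropped
  - book 4 (The Red Mountain): author_id=2 -> matches Mitchell
  - book 5 (Quiet Streets): author_id=4 -> matches Allen
  - book 6 (Hollow Hills): author_id=NULL, no match -> dropped
So 2 of 6 rows are dropped.

SQL:
SELECT a.title, b.name AS author
FROM books a
INNER JOIN authors b ON a.author_id = b.id

Result:
title            | author  
-----------------+---------
The Last Train   | Green   
The Long Road    | Jones   
The Red Mountain | Mitchell
Quiet Streets    | Allen   
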